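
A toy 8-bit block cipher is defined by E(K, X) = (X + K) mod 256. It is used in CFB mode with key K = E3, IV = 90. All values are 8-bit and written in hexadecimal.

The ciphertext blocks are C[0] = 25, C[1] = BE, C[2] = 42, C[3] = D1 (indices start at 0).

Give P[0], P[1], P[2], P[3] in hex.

P[0] = 56, P[1] = B6, P[2] = E3, P[3] = F4

CFB decryption: P_i = C_i ⊕ E(K, C_{i−1}), with C_{−1} = IV.
P[0]: E(K, 90) = 73; 25 ⊕ 73 = 56.
P[1]: E(K, 25) = 08; BE ⊕ 08 = B6.
P[2]: E(K, BE) = A1; 42 ⊕ A1 = E3.
P[3]: E(K, 42) = 25; D1 ⊕ 25 = F4.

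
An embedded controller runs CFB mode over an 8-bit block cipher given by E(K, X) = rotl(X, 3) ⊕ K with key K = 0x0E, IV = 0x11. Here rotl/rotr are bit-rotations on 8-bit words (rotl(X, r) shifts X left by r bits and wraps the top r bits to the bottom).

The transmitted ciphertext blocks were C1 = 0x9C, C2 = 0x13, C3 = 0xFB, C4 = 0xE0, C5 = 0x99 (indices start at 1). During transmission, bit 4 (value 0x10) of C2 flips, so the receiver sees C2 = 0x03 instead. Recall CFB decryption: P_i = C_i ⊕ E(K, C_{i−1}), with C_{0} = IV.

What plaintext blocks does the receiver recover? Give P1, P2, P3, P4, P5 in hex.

P1 = 0x1A, P2 = 0xE9, P3 = 0xED, P4 = 0x31, P5 = 0x90

Only C2 changed, to 0x03. In CFB, a change in C_i flips the same bit in P_i and garbles P_{i+1}. Decrypting the received ciphertext:
P1: E(K, 0x11) = 0x86; 0x9C ⊕ 0x86 = 0x1A.
P2: E(K, 0x9C) = 0xEA; 0x03 ⊕ 0xEA = 0xE9.
P3: E(K, 0x03) = 0x16; 0xFB ⊕ 0x16 = 0xED.
P4: E(K, 0xFB) = 0xD1; 0xE0 ⊕ 0xD1 = 0x31.
P5: E(K, 0xE0) = 0x09; 0x99 ⊕ 0x09 = 0x90.
Blocks that differ from the original plaintext: P2, P3.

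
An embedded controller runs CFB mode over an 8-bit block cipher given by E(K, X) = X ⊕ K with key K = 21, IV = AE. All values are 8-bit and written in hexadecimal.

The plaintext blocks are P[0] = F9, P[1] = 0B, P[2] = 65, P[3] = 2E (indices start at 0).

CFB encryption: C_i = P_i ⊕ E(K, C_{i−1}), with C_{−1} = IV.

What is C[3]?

C[3] = 17

C[0]: E(K, AE) = 8F; F9 ⊕ 8F = 76.
C[1]: E(K, 76) = 57; 0B ⊕ 57 = 5C.
C[2]: E(K, 5C) = 7D; 65 ⊕ 7D = 18.
C[3]: E(K, 18) = 39; 2E ⊕ 39 = 17.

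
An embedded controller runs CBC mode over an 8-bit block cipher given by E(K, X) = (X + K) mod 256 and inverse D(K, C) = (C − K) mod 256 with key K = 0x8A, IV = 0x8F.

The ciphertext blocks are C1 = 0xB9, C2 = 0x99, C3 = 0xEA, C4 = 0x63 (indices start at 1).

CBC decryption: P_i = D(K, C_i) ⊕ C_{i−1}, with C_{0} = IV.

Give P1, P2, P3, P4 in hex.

P1: D(K, 0xB9) = 0x2F; 0x2F ⊕ 0x8F = 0xA0.
P2: D(K, 0x99) = 0x0F; 0x0F ⊕ 0xB9 = 0xB6.
P3: D(K, 0xEA) = 0x60; 0x60 ⊕ 0x99 = 0xF9.
P4: D(K, 0x63) = 0xD9; 0xD9 ⊕ 0xEA = 0x33.

P1 = 0xA0, P2 = 0xB6, P3 = 0xF9, P4 = 0x33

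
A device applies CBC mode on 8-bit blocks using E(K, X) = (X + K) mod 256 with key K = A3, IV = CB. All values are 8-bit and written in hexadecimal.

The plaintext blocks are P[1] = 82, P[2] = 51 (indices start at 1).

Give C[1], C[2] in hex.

CBC encryption: C_i = E(K, P_i ⊕ C_{i−1}), with C_{0} = IV.
C[1]: P[1] ⊕ CB = 49; E(K, 49) = EC.
C[2]: P[2] ⊕ EC = BD; E(K, BD) = 60.

C[1] = EC, C[2] = 60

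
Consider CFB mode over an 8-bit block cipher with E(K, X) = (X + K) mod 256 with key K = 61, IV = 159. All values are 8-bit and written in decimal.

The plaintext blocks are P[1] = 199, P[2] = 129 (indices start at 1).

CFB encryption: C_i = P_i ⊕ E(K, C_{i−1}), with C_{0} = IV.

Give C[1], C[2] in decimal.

C[1]: E(K, 159) = 220; 199 ⊕ 220 = 27.
C[2]: E(K, 27) = 88; 129 ⊕ 88 = 217.

C[1] = 27, C[2] = 217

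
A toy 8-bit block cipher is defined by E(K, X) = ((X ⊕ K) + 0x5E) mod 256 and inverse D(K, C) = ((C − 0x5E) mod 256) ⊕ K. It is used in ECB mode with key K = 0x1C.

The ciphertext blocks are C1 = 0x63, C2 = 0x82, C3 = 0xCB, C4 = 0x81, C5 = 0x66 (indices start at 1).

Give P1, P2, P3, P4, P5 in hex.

P1 = 0x19, P2 = 0x38, P3 = 0x71, P4 = 0x3F, P5 = 0x14

ECB decryption: P_i = D(K, C_i).
P1: D(K, 0x63) = 0x19.
P2: D(K, 0x82) = 0x38.
P3: D(K, 0xCB) = 0x71.
P4: D(K, 0x81) = 0x3F.
P5: D(K, 0x66) = 0x14.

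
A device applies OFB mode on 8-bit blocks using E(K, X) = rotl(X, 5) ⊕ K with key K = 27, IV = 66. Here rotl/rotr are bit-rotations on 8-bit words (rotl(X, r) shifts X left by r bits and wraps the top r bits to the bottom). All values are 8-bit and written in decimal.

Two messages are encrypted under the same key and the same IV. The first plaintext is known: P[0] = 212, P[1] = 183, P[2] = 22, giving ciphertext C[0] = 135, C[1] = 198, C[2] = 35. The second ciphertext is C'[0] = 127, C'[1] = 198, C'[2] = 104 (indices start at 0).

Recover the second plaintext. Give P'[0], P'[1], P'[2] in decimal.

P'[0] = 44, P'[1] = 183, P'[2] = 93

In OFB with a reused IV, both messages share the same keystream S_i, so C_i ⊕ C'_i = P_i ⊕ P'_i and thus P'_i = P_i ⊕ C_i ⊕ C'_i.
P'[0]: 212 ⊕ 135 ⊕ 127 = 44.
P'[1]: 183 ⊕ 198 ⊕ 198 = 183.
P'[2]: 22 ⊕ 35 ⊕ 104 = 93.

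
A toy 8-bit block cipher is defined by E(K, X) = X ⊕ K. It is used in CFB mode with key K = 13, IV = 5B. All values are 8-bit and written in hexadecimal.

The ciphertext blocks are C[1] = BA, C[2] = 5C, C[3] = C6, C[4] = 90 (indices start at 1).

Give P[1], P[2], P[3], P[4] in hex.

P[1] = F2, P[2] = F5, P[3] = 89, P[4] = 45

CFB decryption: P_i = C_i ⊕ E(K, C_{i−1}), with C_{0} = IV.
P[1]: E(K, 5B) = 48; BA ⊕ 48 = F2.
P[2]: E(K, BA) = A9; 5C ⊕ A9 = F5.
P[3]: E(K, 5C) = 4F; C6 ⊕ 4F = 89.
P[4]: E(K, C6) = D5; 90 ⊕ D5 = 45.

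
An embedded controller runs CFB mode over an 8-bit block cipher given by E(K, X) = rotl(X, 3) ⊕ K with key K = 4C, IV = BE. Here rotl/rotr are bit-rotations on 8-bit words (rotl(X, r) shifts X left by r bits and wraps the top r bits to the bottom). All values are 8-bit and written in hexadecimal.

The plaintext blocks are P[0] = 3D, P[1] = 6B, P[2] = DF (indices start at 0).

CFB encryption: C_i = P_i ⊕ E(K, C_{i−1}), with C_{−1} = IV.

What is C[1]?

C[0]: E(K, BE) = B9; 3D ⊕ B9 = 84.
C[1]: E(K, 84) = 68; 6B ⊕ 68 = 03.

C[1] = 03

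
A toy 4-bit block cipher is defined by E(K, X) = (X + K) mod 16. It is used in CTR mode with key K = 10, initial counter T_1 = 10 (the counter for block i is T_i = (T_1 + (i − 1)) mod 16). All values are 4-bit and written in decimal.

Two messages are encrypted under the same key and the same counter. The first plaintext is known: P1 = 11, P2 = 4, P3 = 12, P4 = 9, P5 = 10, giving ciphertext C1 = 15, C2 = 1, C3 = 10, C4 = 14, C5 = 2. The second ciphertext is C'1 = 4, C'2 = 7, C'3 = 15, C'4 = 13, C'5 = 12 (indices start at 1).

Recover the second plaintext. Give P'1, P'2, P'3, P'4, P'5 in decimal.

P'1 = 0, P'2 = 2, P'3 = 9, P'4 = 10, P'5 = 4

In CTR with a reused counter, both messages share the same keystream S_i, so C_i ⊕ C'_i = P_i ⊕ P'_i and thus P'_i = P_i ⊕ C_i ⊕ C'_i.
P'1: 11 ⊕ 15 ⊕ 4 = 0.
P'2: 4 ⊕ 1 ⊕ 7 = 2.
P'3: 12 ⊕ 10 ⊕ 15 = 9.
P'4: 9 ⊕ 14 ⊕ 13 = 10.
P'5: 10 ⊕ 2 ⊕ 12 = 4.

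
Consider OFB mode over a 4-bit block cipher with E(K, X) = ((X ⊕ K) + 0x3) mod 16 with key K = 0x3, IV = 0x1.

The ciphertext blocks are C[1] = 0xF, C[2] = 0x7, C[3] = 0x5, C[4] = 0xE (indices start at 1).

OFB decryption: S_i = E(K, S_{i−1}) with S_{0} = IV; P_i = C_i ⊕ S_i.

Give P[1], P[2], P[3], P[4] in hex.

P[1] = 0xA, P[2] = 0xE, P[3] = 0x8, P[4] = 0xF

P[1]: S = E(K, 0x1) = 0x5; 0xF ⊕ 0x5 = 0xA.
P[2]: S = E(K, 0x5) = 0x9; 0x7 ⊕ 0x9 = 0xE.
P[3]: S = E(K, 0x9) = 0xD; 0x5 ⊕ 0xD = 0x8.
P[4]: S = E(K, 0xD) = 0x1; 0xE ⊕ 0x1 = 0xF.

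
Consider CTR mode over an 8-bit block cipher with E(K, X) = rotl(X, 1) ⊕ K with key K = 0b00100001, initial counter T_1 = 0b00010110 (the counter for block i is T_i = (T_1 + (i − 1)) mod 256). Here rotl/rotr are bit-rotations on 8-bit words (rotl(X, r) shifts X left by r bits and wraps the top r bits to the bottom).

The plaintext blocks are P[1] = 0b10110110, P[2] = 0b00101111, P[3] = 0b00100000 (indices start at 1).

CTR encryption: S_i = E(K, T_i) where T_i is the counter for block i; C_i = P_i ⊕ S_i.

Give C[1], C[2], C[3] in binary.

C[1]: T = 0b00010110, S = E(K, T) = 0b00001101; 0b10110110 ⊕ 0b00001101 = 0b10111011.
C[2]: T = 0b00010111, S = E(K, T) = 0b00001111; 0b00101111 ⊕ 0b00001111 = 0b00100000.
C[3]: T = 0b00011000, S = E(K, T) = 0b00010001; 0b00100000 ⊕ 0b00010001 = 0b00110001.

C[1] = 0b10111011, C[2] = 0b00100000, C[3] = 0b00110001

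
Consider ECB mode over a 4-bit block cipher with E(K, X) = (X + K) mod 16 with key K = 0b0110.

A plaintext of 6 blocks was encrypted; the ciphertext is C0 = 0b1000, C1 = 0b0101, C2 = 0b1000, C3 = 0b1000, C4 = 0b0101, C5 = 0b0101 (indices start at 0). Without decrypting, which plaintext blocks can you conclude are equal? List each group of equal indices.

P0 = P2 = P3; P1 = P4 = P5

ECB encrypts each block independently with the same key, so equal ciphertext blocks imply equal plaintext blocks.
C0 = C2 = C3 = 0b1000, so P0 = P2 = P3.
C1 = C4 = C5 = 0b0101, so P1 = P4 = P5.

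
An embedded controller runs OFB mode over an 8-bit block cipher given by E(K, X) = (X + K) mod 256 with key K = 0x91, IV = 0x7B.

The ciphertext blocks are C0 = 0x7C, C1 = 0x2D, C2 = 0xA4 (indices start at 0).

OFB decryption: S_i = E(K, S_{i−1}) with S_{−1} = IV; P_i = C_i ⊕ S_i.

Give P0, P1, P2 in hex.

P0 = 0x70, P1 = 0xB0, P2 = 0x8A

P0: S = E(K, 0x7B) = 0x0C; 0x7C ⊕ 0x0C = 0x70.
P1: S = E(K, 0x0C) = 0x9D; 0x2D ⊕ 0x9D = 0xB0.
P2: S = E(K, 0x9D) = 0x2E; 0xA4 ⊕ 0x2E = 0x8A.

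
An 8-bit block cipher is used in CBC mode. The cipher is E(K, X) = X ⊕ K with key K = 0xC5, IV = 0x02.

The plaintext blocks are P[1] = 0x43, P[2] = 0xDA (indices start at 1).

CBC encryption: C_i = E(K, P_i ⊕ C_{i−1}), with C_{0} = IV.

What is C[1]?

C[1]: P[1] ⊕ 0x02 = 0x41; E(K, 0x41) = 0x84.

C[1] = 0x84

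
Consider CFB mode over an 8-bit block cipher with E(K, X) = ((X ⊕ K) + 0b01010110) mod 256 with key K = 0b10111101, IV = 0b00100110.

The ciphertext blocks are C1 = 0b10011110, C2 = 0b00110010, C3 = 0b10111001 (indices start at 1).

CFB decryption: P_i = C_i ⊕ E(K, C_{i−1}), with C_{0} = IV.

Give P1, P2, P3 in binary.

P1: E(K, 0b00100110) = 0b11110001; 0b10011110 ⊕ 0b11110001 = 0b01101111.
P2: E(K, 0b10011110) = 0b01111001; 0b00110010 ⊕ 0b01111001 = 0b01001011.
P3: E(K, 0b00110010) = 0b11100101; 0b10111001 ⊕ 0b11100101 = 0b01011100.

P1 = 0b01101111, P2 = 0b01001011, P3 = 0b01011100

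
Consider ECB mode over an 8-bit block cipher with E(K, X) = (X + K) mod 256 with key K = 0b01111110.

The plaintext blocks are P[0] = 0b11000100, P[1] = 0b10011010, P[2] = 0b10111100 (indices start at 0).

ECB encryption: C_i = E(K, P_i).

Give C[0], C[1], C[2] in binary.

C[0] = 0b01000010, C[1] = 0b00011000, C[2] = 0b00111010

C[0]: E(K, 0b11000100) = 0b01000010.
C[1]: E(K, 0b10011010) = 0b00011000.
C[2]: E(K, 0b10111100) = 0b00111010.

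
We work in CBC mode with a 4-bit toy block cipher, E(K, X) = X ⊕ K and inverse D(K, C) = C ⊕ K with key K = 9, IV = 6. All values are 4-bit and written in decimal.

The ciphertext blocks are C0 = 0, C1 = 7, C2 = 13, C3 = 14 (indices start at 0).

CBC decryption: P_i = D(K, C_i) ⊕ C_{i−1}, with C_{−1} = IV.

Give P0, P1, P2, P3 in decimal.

P0 = 15, P1 = 14, P2 = 3, P3 = 10

P0: D(K, 0) = 9; 9 ⊕ 6 = 15.
P1: D(K, 7) = 14; 14 ⊕ 0 = 14.
P2: D(K, 13) = 4; 4 ⊕ 7 = 3.
P3: D(K, 14) = 7; 7 ⊕ 13 = 10.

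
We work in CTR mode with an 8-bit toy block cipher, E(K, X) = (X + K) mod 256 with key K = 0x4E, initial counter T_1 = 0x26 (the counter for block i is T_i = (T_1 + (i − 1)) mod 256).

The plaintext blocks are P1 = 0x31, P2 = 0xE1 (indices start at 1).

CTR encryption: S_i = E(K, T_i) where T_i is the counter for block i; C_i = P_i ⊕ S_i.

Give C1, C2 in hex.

C1 = 0x45, C2 = 0x94

C1: T = 0x26, S = E(K, T) = 0x74; 0x31 ⊕ 0x74 = 0x45.
C2: T = 0x27, S = E(K, T) = 0x75; 0xE1 ⊕ 0x75 = 0x94.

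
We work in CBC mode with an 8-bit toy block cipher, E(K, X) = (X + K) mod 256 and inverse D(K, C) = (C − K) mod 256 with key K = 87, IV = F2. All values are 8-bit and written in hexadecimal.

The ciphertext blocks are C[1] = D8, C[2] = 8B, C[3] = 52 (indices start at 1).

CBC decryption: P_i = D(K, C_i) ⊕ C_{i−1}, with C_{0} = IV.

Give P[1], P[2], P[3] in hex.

P[1]: D(K, D8) = 51; 51 ⊕ F2 = A3.
P[2]: D(K, 8B) = 04; 04 ⊕ D8 = DC.
P[3]: D(K, 52) = CB; CB ⊕ 8B = 40.

P[1] = A3, P[2] = DC, P[3] = 40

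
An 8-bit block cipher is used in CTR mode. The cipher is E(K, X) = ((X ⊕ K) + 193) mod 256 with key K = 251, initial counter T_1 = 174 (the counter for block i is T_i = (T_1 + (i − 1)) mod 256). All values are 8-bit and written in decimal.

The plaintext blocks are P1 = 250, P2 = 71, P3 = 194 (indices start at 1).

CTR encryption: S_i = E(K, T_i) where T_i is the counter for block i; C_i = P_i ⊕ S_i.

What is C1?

C1 = 236

C1: T = 174, S = E(K, T) = 22; 250 ⊕ 22 = 236.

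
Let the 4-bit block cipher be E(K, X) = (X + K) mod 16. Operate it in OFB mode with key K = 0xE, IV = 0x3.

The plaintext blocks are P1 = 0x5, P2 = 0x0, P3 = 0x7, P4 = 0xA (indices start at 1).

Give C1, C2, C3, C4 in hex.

C1 = 0x4, C2 = 0xF, C3 = 0xA, C4 = 0x1

OFB encryption: S_i = E(K, S_{i−1}) with S_{0} = IV; C_i = P_i ⊕ S_i.
C1: S = E(K, 0x3) = 0x1; 0x5 ⊕ 0x1 = 0x4.
C2: S = E(K, 0x1) = 0xF; 0x0 ⊕ 0xF = 0xF.
C3: S = E(K, 0xF) = 0xD; 0x7 ⊕ 0xD = 0xA.
C4: S = E(K, 0xD) = 0xB; 0xA ⊕ 0xB = 0x1.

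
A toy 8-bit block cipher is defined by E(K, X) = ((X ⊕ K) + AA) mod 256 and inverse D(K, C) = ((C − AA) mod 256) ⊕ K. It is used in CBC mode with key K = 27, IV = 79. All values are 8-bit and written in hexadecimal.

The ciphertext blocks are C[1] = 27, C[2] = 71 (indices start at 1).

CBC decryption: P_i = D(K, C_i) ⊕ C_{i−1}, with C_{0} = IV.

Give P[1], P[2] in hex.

P[1] = 23, P[2] = C7

P[1]: D(K, 27) = 5A; 5A ⊕ 79 = 23.
P[2]: D(K, 71) = E0; E0 ⊕ 27 = C7.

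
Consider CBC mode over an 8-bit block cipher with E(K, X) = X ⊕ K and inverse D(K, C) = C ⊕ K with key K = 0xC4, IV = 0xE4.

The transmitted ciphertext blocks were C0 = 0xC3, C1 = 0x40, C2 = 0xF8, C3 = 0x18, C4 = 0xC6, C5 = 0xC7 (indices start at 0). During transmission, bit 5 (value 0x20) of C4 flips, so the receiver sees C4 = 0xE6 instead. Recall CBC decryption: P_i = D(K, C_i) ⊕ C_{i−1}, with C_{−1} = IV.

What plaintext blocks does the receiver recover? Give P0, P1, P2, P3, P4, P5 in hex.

P0 = 0xE3, P1 = 0x47, P2 = 0x7C, P3 = 0x24, P4 = 0x3A, P5 = 0xE5

Only C4 changed, to 0xE6. In CBC, a change in C_i garbles P_i and flips the same bit in P_{i+1}. Decrypting the received ciphertext:
P0: D(K, 0xC3) = 0x07; 0x07 ⊕ 0xE4 = 0xE3.
P1: D(K, 0x40) = 0x84; 0x84 ⊕ 0xC3 = 0x47.
P2: D(K, 0xF8) = 0x3C; 0x3C ⊕ 0x40 = 0x7C.
P3: D(K, 0x18) = 0xDC; 0xDC ⊕ 0xF8 = 0x24.
P4: D(K, 0xE6) = 0x22; 0x22 ⊕ 0x18 = 0x3A.
P5: D(K, 0xC7) = 0x03; 0x03 ⊕ 0xE6 = 0xE5.
Blocks that differ from the original plaintext: P4, P5.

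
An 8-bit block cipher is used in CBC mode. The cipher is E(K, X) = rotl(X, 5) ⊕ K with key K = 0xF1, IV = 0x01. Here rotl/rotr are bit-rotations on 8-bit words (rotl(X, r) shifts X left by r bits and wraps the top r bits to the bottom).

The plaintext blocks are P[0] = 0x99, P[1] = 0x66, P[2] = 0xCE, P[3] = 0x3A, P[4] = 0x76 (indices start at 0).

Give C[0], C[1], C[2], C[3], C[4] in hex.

CBC encryption: C_i = E(K, P_i ⊕ C_{i−1}), with C_{−1} = IV.
C[0]: P[0] ⊕ 0x01 = 0x98; E(K, 0x98) = 0xE2.
C[1]: P[1] ⊕ 0xE2 = 0x84; E(K, 0x84) = 0x61.
C[2]: P[2] ⊕ 0x61 = 0xAF; E(K, 0xAF) = 0x04.
C[3]: P[3] ⊕ 0x04 = 0x3E; E(K, 0x3E) = 0x36.
C[4]: P[4] ⊕ 0x36 = 0x40; E(K, 0x40) = 0xF9.

C[0] = 0xE2, C[1] = 0x61, C[2] = 0x04, C[3] = 0x36, C[4] = 0xF9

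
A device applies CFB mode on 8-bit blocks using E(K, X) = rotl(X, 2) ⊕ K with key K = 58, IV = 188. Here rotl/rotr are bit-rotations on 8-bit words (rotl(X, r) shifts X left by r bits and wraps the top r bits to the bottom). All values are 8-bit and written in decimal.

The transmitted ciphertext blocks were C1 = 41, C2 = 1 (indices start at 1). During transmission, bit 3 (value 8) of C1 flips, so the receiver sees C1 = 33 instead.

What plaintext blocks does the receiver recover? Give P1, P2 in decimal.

CFB decryption: P_i = C_i ⊕ E(K, C_{i−1}), with C_{0} = IV.
Only C1 changed, to 33. In CFB, a change in C_i flips the same bit in P_i and garbles P_{i+1}. Decrypting the received ciphertext:
P1: E(K, 188) = 200; 33 ⊕ 200 = 233.
P2: E(K, 33) = 190; 1 ⊕ 190 = 191.
Blocks that differ from the original plaintext: P1, P2.

P1 = 233, P2 = 191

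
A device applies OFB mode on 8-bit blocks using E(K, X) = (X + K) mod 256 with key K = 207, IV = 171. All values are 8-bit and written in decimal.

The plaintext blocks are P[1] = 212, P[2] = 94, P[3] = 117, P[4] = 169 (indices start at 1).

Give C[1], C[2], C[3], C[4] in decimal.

OFB encryption: S_i = E(K, S_{i−1}) with S_{0} = IV; C_i = P_i ⊕ S_i.
C[1]: S = E(K, 171) = 122; 212 ⊕ 122 = 174.
C[2]: S = E(K, 122) = 73; 94 ⊕ 73 = 23.
C[3]: S = E(K, 73) = 24; 117 ⊕ 24 = 109.
C[4]: S = E(K, 24) = 231; 169 ⊕ 231 = 78.

C[1] = 174, C[2] = 23, C[3] = 109, C[4] = 78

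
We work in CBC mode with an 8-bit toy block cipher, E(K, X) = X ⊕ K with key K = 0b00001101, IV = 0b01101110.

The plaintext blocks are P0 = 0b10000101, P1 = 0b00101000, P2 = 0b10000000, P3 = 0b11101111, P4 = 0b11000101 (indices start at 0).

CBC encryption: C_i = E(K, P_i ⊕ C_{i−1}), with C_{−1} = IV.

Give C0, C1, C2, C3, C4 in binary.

C0: P0 ⊕ 0b01101110 = 0b11101011; E(K, 0b11101011) = 0b11100110.
C1: P1 ⊕ 0b11100110 = 0b11001110; E(K, 0b11001110) = 0b11000011.
C2: P2 ⊕ 0b11000011 = 0b01000011; E(K, 0b01000011) = 0b01001110.
C3: P3 ⊕ 0b01001110 = 0b10100001; E(K, 0b10100001) = 0b10101100.
C4: P4 ⊕ 0b10101100 = 0b01101001; E(K, 0b01101001) = 0b01100100.

C0 = 0b11100110, C1 = 0b11000011, C2 = 0b01001110, C3 = 0b10101100, C4 = 0b01100100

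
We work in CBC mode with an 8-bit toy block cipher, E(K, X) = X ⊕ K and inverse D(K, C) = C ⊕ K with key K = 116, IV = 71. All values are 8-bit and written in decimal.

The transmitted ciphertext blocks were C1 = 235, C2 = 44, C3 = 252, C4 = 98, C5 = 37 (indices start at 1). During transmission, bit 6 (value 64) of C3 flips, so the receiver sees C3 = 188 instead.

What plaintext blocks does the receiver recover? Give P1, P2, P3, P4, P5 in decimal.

P1 = 216, P2 = 179, P3 = 228, P4 = 170, P5 = 51

CBC decryption: P_i = D(K, C_i) ⊕ C_{i−1}, with C_{0} = IV.
Only C3 changed, to 188. In CBC, a change in C_i garbles P_i and flips the same bit in P_{i+1}. Decrypting the received ciphertext:
P1: D(K, 235) = 159; 159 ⊕ 71 = 216.
P2: D(K, 44) = 88; 88 ⊕ 235 = 179.
P3: D(K, 188) = 200; 200 ⊕ 44 = 228.
P4: D(K, 98) = 22; 22 ⊕ 188 = 170.
P5: D(K, 37) = 81; 81 ⊕ 98 = 51.
Blocks that differ from the original plaintext: P3, P4.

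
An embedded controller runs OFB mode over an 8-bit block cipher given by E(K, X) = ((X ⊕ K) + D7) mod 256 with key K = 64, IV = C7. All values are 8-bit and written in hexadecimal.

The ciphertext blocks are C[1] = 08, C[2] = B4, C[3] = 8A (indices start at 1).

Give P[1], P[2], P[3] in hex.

OFB decryption: S_i = E(K, S_{i−1}) with S_{0} = IV; P_i = C_i ⊕ S_i.
P[1]: S = E(K, C7) = 7A; 08 ⊕ 7A = 72.
P[2]: S = E(K, 7A) = F5; B4 ⊕ F5 = 41.
P[3]: S = E(K, F5) = 68; 8A ⊕ 68 = E2.

P[1] = 72, P[2] = 41, P[3] = E2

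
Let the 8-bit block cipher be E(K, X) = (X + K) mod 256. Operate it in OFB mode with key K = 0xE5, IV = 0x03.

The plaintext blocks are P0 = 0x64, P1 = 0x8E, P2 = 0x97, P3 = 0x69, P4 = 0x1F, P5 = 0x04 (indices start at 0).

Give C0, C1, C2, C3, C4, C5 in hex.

C0 = 0x8C, C1 = 0x43, C2 = 0x25, C3 = 0xFE, C4 = 0x63, C5 = 0x65

OFB encryption: S_i = E(K, S_{i−1}) with S_{−1} = IV; C_i = P_i ⊕ S_i.
C0: S = E(K, 0x03) = 0xE8; 0x64 ⊕ 0xE8 = 0x8C.
C1: S = E(K, 0xE8) = 0xCD; 0x8E ⊕ 0xCD = 0x43.
C2: S = E(K, 0xCD) = 0xB2; 0x97 ⊕ 0xB2 = 0x25.
C3: S = E(K, 0xB2) = 0x97; 0x69 ⊕ 0x97 = 0xFE.
C4: S = E(K, 0x97) = 0x7C; 0x1F ⊕ 0x7C = 0x63.
C5: S = E(K, 0x7C) = 0x61; 0x04 ⊕ 0x61 = 0x65.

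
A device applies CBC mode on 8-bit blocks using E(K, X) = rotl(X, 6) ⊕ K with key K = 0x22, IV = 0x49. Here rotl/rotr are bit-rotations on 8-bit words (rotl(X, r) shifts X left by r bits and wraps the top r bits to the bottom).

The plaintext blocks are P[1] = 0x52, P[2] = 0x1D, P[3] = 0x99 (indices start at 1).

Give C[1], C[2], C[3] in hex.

C[1] = 0xE4, C[2] = 0x5C, C[3] = 0x53

CBC encryption: C_i = E(K, P_i ⊕ C_{i−1}), with C_{0} = IV.
C[1]: P[1] ⊕ 0x49 = 0x1B; E(K, 0x1B) = 0xE4.
C[2]: P[2] ⊕ 0xE4 = 0xF9; E(K, 0xF9) = 0x5C.
C[3]: P[3] ⊕ 0x5C = 0xC5; E(K, 0xC5) = 0x53.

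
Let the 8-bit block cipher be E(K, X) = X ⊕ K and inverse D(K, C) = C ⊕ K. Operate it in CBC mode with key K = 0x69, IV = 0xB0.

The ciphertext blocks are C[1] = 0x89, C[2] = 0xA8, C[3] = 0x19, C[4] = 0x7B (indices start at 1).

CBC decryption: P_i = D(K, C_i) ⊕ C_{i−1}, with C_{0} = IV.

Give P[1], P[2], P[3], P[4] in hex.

P[1] = 0x50, P[2] = 0x48, P[3] = 0xD8, P[4] = 0x0B

P[1]: D(K, 0x89) = 0xE0; 0xE0 ⊕ 0xB0 = 0x50.
P[2]: D(K, 0xA8) = 0xC1; 0xC1 ⊕ 0x89 = 0x48.
P[3]: D(K, 0x19) = 0x70; 0x70 ⊕ 0xA8 = 0xD8.
P[4]: D(K, 0x7B) = 0x12; 0x12 ⊕ 0x19 = 0x0B.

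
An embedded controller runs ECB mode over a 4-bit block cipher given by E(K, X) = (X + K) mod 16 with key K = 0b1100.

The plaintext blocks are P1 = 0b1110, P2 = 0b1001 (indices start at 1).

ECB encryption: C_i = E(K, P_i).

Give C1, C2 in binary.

C1 = 0b1010, C2 = 0b0101

C1: E(K, 0b1110) = 0b1010.
C2: E(K, 0b1001) = 0b0101.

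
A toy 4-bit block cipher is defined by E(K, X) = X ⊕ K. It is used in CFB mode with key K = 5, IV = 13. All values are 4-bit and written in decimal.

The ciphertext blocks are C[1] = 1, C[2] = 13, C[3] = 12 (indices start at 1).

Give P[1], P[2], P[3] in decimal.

CFB decryption: P_i = C_i ⊕ E(K, C_{i−1}), with C_{0} = IV.
P[1]: E(K, 13) = 8; 1 ⊕ 8 = 9.
P[2]: E(K, 1) = 4; 13 ⊕ 4 = 9.
P[3]: E(K, 13) = 8; 12 ⊕ 8 = 4.

P[1] = 9, P[2] = 9, P[3] = 4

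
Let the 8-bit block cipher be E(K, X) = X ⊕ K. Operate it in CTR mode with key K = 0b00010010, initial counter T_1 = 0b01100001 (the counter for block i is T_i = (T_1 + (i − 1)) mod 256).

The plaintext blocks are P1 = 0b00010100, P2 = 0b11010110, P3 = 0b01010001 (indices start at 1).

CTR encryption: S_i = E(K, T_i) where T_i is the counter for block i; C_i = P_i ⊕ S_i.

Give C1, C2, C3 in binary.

C1: T = 0b01100001, S = E(K, T) = 0b01110011; 0b00010100 ⊕ 0b01110011 = 0b01100111.
C2: T = 0b01100010, S = E(K, T) = 0b01110000; 0b11010110 ⊕ 0b01110000 = 0b10100110.
C3: T = 0b01100011, S = E(K, T) = 0b01110001; 0b01010001 ⊕ 0b01110001 = 0b00100000.

C1 = 0b01100111, C2 = 0b10100110, C3 = 0b00100000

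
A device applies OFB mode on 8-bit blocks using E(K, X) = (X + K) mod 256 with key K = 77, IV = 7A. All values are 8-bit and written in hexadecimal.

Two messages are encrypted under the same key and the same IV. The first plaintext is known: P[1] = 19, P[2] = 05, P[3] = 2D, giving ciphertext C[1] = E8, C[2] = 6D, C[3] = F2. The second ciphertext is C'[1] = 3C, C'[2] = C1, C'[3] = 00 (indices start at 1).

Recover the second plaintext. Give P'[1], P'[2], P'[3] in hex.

P'[1] = CD, P'[2] = A9, P'[3] = DF

In OFB with a reused IV, both messages share the same keystream S_i, so C_i ⊕ C'_i = P_i ⊕ P'_i and thus P'_i = P_i ⊕ C_i ⊕ C'_i.
P'[1]: 19 ⊕ E8 ⊕ 3C = CD.
P'[2]: 05 ⊕ 6D ⊕ C1 = A9.
P'[3]: 2D ⊕ F2 ⊕ 00 = DF.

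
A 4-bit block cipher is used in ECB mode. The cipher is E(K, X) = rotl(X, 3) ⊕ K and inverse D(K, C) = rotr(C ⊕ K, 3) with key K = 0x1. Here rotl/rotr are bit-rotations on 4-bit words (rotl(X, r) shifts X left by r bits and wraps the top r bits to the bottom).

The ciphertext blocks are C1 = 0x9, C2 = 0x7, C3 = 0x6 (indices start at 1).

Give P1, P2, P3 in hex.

ECB decryption: P_i = D(K, C_i).
P1: D(K, 0x9) = 0x1.
P2: D(K, 0x7) = 0xC.
P3: D(K, 0x6) = 0xE.

P1 = 0x1, P2 = 0xC, P3 = 0xE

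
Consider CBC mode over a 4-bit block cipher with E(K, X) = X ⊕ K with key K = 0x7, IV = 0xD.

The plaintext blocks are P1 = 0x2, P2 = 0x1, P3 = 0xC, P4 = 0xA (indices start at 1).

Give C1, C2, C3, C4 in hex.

CBC encryption: C_i = E(K, P_i ⊕ C_{i−1}), with C_{0} = IV.
C1: P1 ⊕ 0xD = 0xF; E(K, 0xF) = 0x8.
C2: P2 ⊕ 0x8 = 0x9; E(K, 0x9) = 0xE.
C3: P3 ⊕ 0xE = 0x2; E(K, 0x2) = 0x5.
C4: P4 ⊕ 0x5 = 0xF; E(K, 0xF) = 0x8.

C1 = 0x8, C2 = 0xE, C3 = 0x5, C4 = 0x8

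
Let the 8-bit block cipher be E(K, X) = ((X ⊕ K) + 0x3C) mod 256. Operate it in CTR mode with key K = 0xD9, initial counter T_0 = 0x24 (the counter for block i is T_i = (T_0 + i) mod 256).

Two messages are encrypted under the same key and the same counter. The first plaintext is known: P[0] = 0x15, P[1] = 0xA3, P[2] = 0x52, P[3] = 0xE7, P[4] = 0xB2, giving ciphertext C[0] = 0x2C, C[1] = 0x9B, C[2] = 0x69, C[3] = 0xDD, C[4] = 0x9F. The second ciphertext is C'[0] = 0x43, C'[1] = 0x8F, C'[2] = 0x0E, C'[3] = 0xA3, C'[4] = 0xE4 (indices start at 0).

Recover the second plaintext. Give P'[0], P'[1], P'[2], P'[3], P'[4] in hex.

P'[0] = 0x7A, P'[1] = 0xB7, P'[2] = 0x35, P'[3] = 0x99, P'[4] = 0xC9

In CTR with a reused counter, both messages share the same keystream S_i, so C_i ⊕ C'_i = P_i ⊕ P'_i and thus P'_i = P_i ⊕ C_i ⊕ C'_i.
P'[0]: 0x15 ⊕ 0x2C ⊕ 0x43 = 0x7A.
P'[1]: 0xA3 ⊕ 0x9B ⊕ 0x8F = 0xB7.
P'[2]: 0x52 ⊕ 0x69 ⊕ 0x0E = 0x35.
P'[3]: 0xE7 ⊕ 0xDD ⊕ 0xA3 = 0x99.
P'[4]: 0xB2 ⊕ 0x9F ⊕ 0xE4 = 0xC9.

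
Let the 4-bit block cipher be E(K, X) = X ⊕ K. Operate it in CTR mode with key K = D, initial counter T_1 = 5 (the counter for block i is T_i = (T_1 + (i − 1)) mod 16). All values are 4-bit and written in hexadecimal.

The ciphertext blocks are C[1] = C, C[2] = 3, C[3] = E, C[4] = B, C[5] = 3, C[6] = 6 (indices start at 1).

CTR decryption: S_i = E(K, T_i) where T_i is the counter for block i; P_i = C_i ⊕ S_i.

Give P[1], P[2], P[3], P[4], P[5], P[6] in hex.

P[1]: T = 5, S = E(K, T) = 8; C ⊕ 8 = 4.
P[2]: T = 6, S = E(K, T) = B; 3 ⊕ B = 8.
P[3]: T = 7, S = E(K, T) = A; E ⊕ A = 4.
P[4]: T = 8, S = E(K, T) = 5; B ⊕ 5 = E.
P[5]: T = 9, S = E(K, T) = 4; 3 ⊕ 4 = 7.
P[6]: T = A, S = E(K, T) = 7; 6 ⊕ 7 = 1.

P[1] = 4, P[2] = 8, P[3] = 4, P[4] = E, P[5] = 7, P[6] = 1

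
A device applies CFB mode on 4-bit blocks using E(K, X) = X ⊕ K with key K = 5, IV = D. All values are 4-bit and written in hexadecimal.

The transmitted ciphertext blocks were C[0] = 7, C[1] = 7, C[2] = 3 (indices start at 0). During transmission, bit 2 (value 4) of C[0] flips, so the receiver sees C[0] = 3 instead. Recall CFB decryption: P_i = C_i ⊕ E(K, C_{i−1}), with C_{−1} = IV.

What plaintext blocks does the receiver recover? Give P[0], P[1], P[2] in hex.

Only C[0] changed, to 3. In CFB, a change in C_i flips the same bit in P_i and garbles P_{i+1}. Decrypting the received ciphertext:
P[0]: E(K, D) = 8; 3 ⊕ 8 = B.
P[1]: E(K, 3) = 6; 7 ⊕ 6 = 1.
P[2]: E(K, 7) = 2; 3 ⊕ 2 = 1.
Blocks that differ from the original plaintext: P[0], P[1].

P[0] = B, P[1] = 1, P[2] = 1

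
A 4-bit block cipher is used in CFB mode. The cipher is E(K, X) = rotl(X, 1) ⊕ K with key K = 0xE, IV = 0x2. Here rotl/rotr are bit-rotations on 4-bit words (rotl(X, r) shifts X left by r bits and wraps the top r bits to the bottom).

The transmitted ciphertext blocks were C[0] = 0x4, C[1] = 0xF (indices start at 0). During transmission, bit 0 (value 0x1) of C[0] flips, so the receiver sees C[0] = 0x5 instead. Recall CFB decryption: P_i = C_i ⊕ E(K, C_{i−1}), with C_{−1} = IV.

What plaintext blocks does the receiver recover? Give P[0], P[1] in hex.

P[0] = 0xF, P[1] = 0xB

Only C[0] changed, to 0x5. In CFB, a change in C_i flips the same bit in P_i and garbles P_{i+1}. Decrypting the received ciphertext:
P[0]: E(K, 0x2) = 0xA; 0x5 ⊕ 0xA = 0xF.
P[1]: E(K, 0x5) = 0x4; 0xF ⊕ 0x4 = 0xB.
Blocks that differ from the original plaintext: P[0], P[1].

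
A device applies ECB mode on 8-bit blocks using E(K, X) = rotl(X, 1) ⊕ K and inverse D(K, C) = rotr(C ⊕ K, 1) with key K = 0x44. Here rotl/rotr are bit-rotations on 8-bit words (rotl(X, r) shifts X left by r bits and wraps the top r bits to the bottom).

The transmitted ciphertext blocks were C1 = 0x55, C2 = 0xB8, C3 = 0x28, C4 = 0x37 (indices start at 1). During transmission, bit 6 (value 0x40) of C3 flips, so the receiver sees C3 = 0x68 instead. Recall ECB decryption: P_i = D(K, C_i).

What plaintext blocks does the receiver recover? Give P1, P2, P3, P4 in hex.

Only C3 changed, to 0x68. In ECB, a change in C_i affects only P_i. Decrypting the received ciphertext:
P1: D(K, 0x55) = 0x88.
P2: D(K, 0xB8) = 0x7E.
P3: D(K, 0x68) = 0x16.
P4: D(K, 0x37) = 0xB9.
Blocks that differ from the original plaintext: P3.

P1 = 0x88, P2 = 0x7E, P3 = 0x16, P4 = 0xB9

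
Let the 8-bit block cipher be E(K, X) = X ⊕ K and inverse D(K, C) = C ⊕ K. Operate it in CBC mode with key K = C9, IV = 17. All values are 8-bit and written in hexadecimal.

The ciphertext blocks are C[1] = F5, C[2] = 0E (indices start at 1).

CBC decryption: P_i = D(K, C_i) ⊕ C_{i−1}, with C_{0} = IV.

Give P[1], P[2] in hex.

P[1]: D(K, F5) = 3C; 3C ⊕ 17 = 2B.
P[2]: D(K, 0E) = C7; C7 ⊕ F5 = 32.

P[1] = 2B, P[2] = 32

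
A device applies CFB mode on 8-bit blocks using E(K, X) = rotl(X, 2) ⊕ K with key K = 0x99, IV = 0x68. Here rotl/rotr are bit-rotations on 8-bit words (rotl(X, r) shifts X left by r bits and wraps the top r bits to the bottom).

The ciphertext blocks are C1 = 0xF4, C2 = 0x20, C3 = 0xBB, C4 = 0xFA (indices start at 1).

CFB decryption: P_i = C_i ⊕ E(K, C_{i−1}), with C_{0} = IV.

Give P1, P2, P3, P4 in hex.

P1 = 0xCC, P2 = 0x6A, P3 = 0xA2, P4 = 0x8D

P1: E(K, 0x68) = 0x38; 0xF4 ⊕ 0x38 = 0xCC.
P2: E(K, 0xF4) = 0x4A; 0x20 ⊕ 0x4A = 0x6A.
P3: E(K, 0x20) = 0x19; 0xBB ⊕ 0x19 = 0xA2.
P4: E(K, 0xBB) = 0x77; 0xFA ⊕ 0x77 = 0x8D.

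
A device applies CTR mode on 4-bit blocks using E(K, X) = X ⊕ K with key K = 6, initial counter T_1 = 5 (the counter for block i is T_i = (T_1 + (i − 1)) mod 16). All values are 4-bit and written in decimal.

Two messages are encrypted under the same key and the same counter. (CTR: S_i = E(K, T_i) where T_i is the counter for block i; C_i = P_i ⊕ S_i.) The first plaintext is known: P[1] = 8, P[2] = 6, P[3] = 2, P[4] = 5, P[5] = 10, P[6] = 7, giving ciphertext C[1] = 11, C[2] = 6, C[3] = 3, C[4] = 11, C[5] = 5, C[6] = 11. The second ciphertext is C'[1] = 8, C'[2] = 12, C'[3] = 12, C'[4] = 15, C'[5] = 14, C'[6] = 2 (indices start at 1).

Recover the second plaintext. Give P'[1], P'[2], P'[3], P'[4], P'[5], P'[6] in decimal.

In CTR with a reused counter, both messages share the same keystream S_i, so C_i ⊕ C'_i = P_i ⊕ P'_i and thus P'_i = P_i ⊕ C_i ⊕ C'_i.
P'[1]: 8 ⊕ 11 ⊕ 8 = 11.
P'[2]: 6 ⊕ 6 ⊕ 12 = 12.
P'[3]: 2 ⊕ 3 ⊕ 12 = 13.
P'[4]: 5 ⊕ 11 ⊕ 15 = 1.
P'[5]: 10 ⊕ 5 ⊕ 14 = 1.
P'[6]: 7 ⊕ 11 ⊕ 2 = 14.

P'[1] = 11, P'[2] = 12, P'[3] = 13, P'[4] = 1, P'[5] = 1, P'[6] = 14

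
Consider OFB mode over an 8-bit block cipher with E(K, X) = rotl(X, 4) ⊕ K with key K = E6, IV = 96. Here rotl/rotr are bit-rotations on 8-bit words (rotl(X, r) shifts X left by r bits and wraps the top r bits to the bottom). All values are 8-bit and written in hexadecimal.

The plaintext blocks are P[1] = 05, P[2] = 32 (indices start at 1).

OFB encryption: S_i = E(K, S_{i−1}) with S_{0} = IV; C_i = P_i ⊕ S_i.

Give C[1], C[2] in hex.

C[1]: S = E(K, 96) = 8F; 05 ⊕ 8F = 8A.
C[2]: S = E(K, 8F) = 1E; 32 ⊕ 1E = 2C.

C[1] = 8A, C[2] = 2C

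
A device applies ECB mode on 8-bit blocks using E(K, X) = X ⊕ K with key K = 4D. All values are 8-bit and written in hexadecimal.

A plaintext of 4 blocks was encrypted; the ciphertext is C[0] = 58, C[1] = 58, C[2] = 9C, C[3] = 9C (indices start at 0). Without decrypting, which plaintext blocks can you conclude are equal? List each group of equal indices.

ECB encrypts each block independently with the same key, so equal ciphertext blocks imply equal plaintext blocks.
C[0] = C[1] = 58, so P[0] = P[1].
C[2] = C[3] = 9C, so P[2] = P[3].

P[0] = P[1]; P[2] = P[3]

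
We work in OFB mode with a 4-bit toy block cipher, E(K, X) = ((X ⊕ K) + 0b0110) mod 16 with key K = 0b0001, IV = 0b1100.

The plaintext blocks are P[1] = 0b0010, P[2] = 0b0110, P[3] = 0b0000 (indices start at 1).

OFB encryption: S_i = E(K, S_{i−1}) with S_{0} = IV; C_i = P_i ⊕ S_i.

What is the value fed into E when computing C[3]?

0b1000

C[1]: S = E(K, 0b1100) = 0b0011; 0b0010 ⊕ 0b0011 = 0b0001.
C[2]: S = E(K, 0b0011) = 0b1000; 0b0110 ⊕ 0b1000 = 0b1110.
C[3]: S = E(K, 0b1000) = 0b1111; 0b0000 ⊕ 0b1111 = 0b1111.
So the input to E for block [3] is 0b1000.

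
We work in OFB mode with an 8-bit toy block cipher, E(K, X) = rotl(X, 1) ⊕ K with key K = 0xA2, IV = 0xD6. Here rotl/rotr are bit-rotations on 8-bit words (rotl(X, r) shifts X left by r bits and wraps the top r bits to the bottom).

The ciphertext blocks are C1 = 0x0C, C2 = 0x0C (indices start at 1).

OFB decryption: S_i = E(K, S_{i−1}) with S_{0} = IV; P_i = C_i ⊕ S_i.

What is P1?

P1 = 0x03

P1: S = E(K, 0xD6) = 0x0F; 0x0C ⊕ 0x0F = 0x03.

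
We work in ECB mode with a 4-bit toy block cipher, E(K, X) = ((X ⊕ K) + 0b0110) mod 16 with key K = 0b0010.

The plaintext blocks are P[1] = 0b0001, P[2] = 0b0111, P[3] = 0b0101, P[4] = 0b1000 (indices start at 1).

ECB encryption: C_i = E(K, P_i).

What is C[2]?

C[2]: E(K, 0b0111) = 0b1011.

C[2] = 0b1011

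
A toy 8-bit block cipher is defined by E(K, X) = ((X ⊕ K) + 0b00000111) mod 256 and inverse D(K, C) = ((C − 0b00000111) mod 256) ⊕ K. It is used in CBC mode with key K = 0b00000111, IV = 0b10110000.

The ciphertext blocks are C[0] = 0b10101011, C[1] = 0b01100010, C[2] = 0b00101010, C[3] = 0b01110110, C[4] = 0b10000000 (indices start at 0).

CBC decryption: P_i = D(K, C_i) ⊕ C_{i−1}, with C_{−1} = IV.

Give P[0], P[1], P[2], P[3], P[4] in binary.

P[0] = 0b00010011, P[1] = 0b11110111, P[2] = 0b01000110, P[3] = 0b01000010, P[4] = 0b00001000

P[0]: D(K, 0b10101011) = 0b10100011; 0b10100011 ⊕ 0b10110000 = 0b00010011.
P[1]: D(K, 0b01100010) = 0b01011100; 0b01011100 ⊕ 0b10101011 = 0b11110111.
P[2]: D(K, 0b00101010) = 0b00100100; 0b00100100 ⊕ 0b01100010 = 0b01000110.
P[3]: D(K, 0b01110110) = 0b01101000; 0b01101000 ⊕ 0b00101010 = 0b01000010.
P[4]: D(K, 0b10000000) = 0b01111110; 0b01111110 ⊕ 0b01110110 = 0b00001000.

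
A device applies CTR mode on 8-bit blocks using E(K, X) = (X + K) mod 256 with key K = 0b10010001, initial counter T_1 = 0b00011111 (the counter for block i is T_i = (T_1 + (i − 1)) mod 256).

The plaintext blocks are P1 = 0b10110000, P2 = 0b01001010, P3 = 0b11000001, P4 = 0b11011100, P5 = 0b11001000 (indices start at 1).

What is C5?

CTR encryption: S_i = E(K, T_i) where T_i is the counter for block i; C_i = P_i ⊕ S_i.
C1: T = 0b00011111, S = E(K, T) = 0b10110000; 0b10110000 ⊕ 0b10110000 = 0b00000000.
C2: T = 0b00100000, S = E(K, T) = 0b10110001; 0b01001010 ⊕ 0b10110001 = 0b11111011.
C3: T = 0b00100001, S = E(K, T) = 0b10110010; 0b11000001 ⊕ 0b10110010 = 0b01110011.
C4: T = 0b00100010, S = E(K, T) = 0b10110011; 0b11011100 ⊕ 0b10110011 = 0b01101111.
C5: T = 0b00100011, S = E(K, T) = 0b10110100; 0b11001000 ⊕ 0b10110100 = 0b01111100.

C5 = 0b01111100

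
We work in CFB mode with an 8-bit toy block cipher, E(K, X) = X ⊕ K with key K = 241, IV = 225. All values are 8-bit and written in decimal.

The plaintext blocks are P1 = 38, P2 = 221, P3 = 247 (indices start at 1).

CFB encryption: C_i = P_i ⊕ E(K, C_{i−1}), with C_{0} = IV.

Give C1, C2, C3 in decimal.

C1: E(K, 225) = 16; 38 ⊕ 16 = 54.
C2: E(K, 54) = 199; 221 ⊕ 199 = 26.
C3: E(K, 26) = 235; 247 ⊕ 235 = 28.

C1 = 54, C2 = 26, C3 = 28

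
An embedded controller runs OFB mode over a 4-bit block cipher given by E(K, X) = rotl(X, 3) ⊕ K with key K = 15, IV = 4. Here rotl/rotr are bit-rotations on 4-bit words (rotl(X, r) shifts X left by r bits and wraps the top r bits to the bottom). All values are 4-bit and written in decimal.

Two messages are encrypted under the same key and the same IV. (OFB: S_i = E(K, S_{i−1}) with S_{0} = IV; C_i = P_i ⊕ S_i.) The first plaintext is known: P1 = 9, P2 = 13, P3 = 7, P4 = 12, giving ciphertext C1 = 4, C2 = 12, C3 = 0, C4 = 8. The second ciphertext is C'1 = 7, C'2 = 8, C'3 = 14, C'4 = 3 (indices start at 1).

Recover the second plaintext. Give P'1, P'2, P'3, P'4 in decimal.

In OFB with a reused IV, both messages share the same keystream S_i, so C_i ⊕ C'_i = P_i ⊕ P'_i and thus P'_i = P_i ⊕ C_i ⊕ C'_i.
P'1: 9 ⊕ 4 ⊕ 7 = 10.
P'2: 13 ⊕ 12 ⊕ 8 = 9.
P'3: 7 ⊕ 0 ⊕ 14 = 9.
P'4: 12 ⊕ 8 ⊕ 3 = 7.

P'1 = 10, P'2 = 9, P'3 = 9, P'4 = 7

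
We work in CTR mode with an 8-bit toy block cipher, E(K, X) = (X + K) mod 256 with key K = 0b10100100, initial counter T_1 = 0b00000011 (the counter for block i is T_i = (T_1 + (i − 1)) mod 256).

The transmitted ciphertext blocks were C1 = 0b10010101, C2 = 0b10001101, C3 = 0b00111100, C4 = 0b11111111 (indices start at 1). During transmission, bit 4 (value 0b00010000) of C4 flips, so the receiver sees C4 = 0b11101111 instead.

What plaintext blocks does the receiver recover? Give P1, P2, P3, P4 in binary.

P1 = 0b00110010, P2 = 0b00100101, P3 = 0b10010101, P4 = 0b01000101

CTR decryption: S_i = E(K, T_i) where T_i is the counter for block i; P_i = C_i ⊕ S_i.
Only C4 changed, to 0b11101111. In CTR, a change in C_i flips the same bit in P_i only; the keystream is unaffected. Decrypting the received ciphertext:
P1: T = 0b00000011, S = E(K, T) = 0b10100111; 0b10010101 ⊕ 0b10100111 = 0b00110010.
P2: T = 0b00000100, S = E(K, T) = 0b10101000; 0b10001101 ⊕ 0b10101000 = 0b00100101.
P3: T = 0b00000101, S = E(K, T) = 0b10101001; 0b00111100 ⊕ 0b10101001 = 0b10010101.
P4: T = 0b00000110, S = E(K, T) = 0b10101010; 0b11101111 ⊕ 0b10101010 = 0b01000101.
Blocks that differ from the original plaintext: P4.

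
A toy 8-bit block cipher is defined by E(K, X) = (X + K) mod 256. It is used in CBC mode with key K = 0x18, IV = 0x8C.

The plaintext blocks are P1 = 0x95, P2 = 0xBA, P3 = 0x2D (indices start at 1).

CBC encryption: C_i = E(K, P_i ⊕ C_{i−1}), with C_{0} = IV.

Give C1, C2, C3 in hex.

C1: P1 ⊕ 0x8C = 0x19; E(K, 0x19) = 0x31.
C2: P2 ⊕ 0x31 = 0x8B; E(K, 0x8B) = 0xA3.
C3: P3 ⊕ 0xA3 = 0x8E; E(K, 0x8E) = 0xA6.

C1 = 0x31, C2 = 0xA3, C3 = 0xA6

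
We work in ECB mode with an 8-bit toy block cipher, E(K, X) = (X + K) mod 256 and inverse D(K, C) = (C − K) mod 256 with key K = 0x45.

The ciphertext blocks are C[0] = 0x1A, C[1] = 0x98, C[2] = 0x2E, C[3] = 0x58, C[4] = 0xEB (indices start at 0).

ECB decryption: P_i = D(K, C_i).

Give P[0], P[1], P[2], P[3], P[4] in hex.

P[0] = 0xD5, P[1] = 0x53, P[2] = 0xE9, P[3] = 0x13, P[4] = 0xA6

P[0]: D(K, 0x1A) = 0xD5.
P[1]: D(K, 0x98) = 0x53.
P[2]: D(K, 0x2E) = 0xE9.
P[3]: D(K, 0x58) = 0x13.
P[4]: D(K, 0xEB) = 0xA6.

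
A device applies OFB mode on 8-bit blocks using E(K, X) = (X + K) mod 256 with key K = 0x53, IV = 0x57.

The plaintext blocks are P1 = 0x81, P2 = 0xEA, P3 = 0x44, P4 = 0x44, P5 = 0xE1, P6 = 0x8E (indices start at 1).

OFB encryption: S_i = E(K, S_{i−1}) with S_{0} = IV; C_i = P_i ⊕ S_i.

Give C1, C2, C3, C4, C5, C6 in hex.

C1: S = E(K, 0x57) = 0xAA; 0x81 ⊕ 0xAA = 0x2B.
C2: S = E(K, 0xAA) = 0xFD; 0xEA ⊕ 0xFD = 0x17.
C3: S = E(K, 0xFD) = 0x50; 0x44 ⊕ 0x50 = 0x14.
C4: S = E(K, 0x50) = 0xA3; 0x44 ⊕ 0xA3 = 0xE7.
C5: S = E(K, 0xA3) = 0xF6; 0xE1 ⊕ 0xF6 = 0x17.
C6: S = E(K, 0xF6) = 0x49; 0x8E ⊕ 0x49 = 0xC7.

C1 = 0x2B, C2 = 0x17, C3 = 0x14, C4 = 0xE7, C5 = 0x17, C6 = 0xC7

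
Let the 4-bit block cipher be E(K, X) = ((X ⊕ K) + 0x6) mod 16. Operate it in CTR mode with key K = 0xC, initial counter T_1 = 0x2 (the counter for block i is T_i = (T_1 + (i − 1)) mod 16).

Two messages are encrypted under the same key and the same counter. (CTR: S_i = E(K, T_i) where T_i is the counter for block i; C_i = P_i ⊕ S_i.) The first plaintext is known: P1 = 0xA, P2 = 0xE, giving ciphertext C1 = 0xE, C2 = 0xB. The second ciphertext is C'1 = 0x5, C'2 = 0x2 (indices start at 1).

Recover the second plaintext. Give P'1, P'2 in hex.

In CTR with a reused counter, both messages share the same keystream S_i, so C_i ⊕ C'_i = P_i ⊕ P'_i and thus P'_i = P_i ⊕ C_i ⊕ C'_i.
P'1: 0xA ⊕ 0xE ⊕ 0x5 = 0x1.
P'2: 0xE ⊕ 0xB ⊕ 0x2 = 0x7.

P'1 = 0x1, P'2 = 0x7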